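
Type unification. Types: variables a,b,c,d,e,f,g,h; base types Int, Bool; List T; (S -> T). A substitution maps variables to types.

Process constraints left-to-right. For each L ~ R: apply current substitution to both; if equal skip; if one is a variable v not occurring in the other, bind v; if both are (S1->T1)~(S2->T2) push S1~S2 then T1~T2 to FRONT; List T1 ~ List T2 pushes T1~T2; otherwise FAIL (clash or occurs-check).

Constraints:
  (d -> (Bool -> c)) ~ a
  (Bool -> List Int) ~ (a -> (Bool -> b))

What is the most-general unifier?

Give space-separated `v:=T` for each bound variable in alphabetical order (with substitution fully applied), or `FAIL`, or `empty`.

Answer: FAIL

Derivation:
step 1: unify (d -> (Bool -> c)) ~ a  [subst: {-} | 1 pending]
  bind a := (d -> (Bool -> c))
step 2: unify (Bool -> List Int) ~ ((d -> (Bool -> c)) -> (Bool -> b))  [subst: {a:=(d -> (Bool -> c))} | 0 pending]
  -> decompose arrow: push Bool~(d -> (Bool -> c)), List Int~(Bool -> b)
step 3: unify Bool ~ (d -> (Bool -> c))  [subst: {a:=(d -> (Bool -> c))} | 1 pending]
  clash: Bool vs (d -> (Bool -> c))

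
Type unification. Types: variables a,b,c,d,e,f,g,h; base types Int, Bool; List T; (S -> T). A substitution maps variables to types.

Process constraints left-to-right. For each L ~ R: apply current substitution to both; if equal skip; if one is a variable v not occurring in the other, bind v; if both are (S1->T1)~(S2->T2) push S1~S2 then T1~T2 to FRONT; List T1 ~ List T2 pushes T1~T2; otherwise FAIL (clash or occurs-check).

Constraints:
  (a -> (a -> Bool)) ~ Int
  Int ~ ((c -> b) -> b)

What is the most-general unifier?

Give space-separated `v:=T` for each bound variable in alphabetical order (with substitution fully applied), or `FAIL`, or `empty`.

step 1: unify (a -> (a -> Bool)) ~ Int  [subst: {-} | 1 pending]
  clash: (a -> (a -> Bool)) vs Int

Answer: FAIL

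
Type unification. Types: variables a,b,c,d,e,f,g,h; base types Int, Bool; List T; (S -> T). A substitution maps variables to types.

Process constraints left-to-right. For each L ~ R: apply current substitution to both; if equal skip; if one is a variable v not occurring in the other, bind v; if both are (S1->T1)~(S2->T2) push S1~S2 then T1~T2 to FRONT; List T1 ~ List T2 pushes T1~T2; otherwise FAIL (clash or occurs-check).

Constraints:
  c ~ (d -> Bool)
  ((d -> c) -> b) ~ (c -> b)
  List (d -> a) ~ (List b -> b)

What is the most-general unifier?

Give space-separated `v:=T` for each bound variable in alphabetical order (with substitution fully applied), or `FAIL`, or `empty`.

step 1: unify c ~ (d -> Bool)  [subst: {-} | 2 pending]
  bind c := (d -> Bool)
step 2: unify ((d -> (d -> Bool)) -> b) ~ ((d -> Bool) -> b)  [subst: {c:=(d -> Bool)} | 1 pending]
  -> decompose arrow: push (d -> (d -> Bool))~(d -> Bool), b~b
step 3: unify (d -> (d -> Bool)) ~ (d -> Bool)  [subst: {c:=(d -> Bool)} | 2 pending]
  -> decompose arrow: push d~d, (d -> Bool)~Bool
step 4: unify d ~ d  [subst: {c:=(d -> Bool)} | 3 pending]
  -> identical, skip
step 5: unify (d -> Bool) ~ Bool  [subst: {c:=(d -> Bool)} | 2 pending]
  clash: (d -> Bool) vs Bool

Answer: FAIL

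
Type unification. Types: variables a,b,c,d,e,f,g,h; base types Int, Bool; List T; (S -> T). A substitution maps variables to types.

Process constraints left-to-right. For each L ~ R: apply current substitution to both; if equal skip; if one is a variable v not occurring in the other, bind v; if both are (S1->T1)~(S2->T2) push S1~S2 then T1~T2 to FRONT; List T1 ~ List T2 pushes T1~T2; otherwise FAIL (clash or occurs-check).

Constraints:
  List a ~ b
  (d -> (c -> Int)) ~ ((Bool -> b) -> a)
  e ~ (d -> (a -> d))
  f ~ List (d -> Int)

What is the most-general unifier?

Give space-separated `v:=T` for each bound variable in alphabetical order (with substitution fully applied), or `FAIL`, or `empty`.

Answer: a:=(c -> Int) b:=List (c -> Int) d:=(Bool -> List (c -> Int)) e:=((Bool -> List (c -> Int)) -> ((c -> Int) -> (Bool -> List (c -> Int)))) f:=List ((Bool -> List (c -> Int)) -> Int)

Derivation:
step 1: unify List a ~ b  [subst: {-} | 3 pending]
  bind b := List a
step 2: unify (d -> (c -> Int)) ~ ((Bool -> List a) -> a)  [subst: {b:=List a} | 2 pending]
  -> decompose arrow: push d~(Bool -> List a), (c -> Int)~a
step 3: unify d ~ (Bool -> List a)  [subst: {b:=List a} | 3 pending]
  bind d := (Bool -> List a)
step 4: unify (c -> Int) ~ a  [subst: {b:=List a, d:=(Bool -> List a)} | 2 pending]
  bind a := (c -> Int)
step 5: unify e ~ ((Bool -> List (c -> Int)) -> ((c -> Int) -> (Bool -> List (c -> Int))))  [subst: {b:=List a, d:=(Bool -> List a), a:=(c -> Int)} | 1 pending]
  bind e := ((Bool -> List (c -> Int)) -> ((c -> Int) -> (Bool -> List (c -> Int))))
step 6: unify f ~ List ((Bool -> List (c -> Int)) -> Int)  [subst: {b:=List a, d:=(Bool -> List a), a:=(c -> Int), e:=((Bool -> List (c -> Int)) -> ((c -> Int) -> (Bool -> List (c -> Int))))} | 0 pending]
  bind f := List ((Bool -> List (c -> Int)) -> Int)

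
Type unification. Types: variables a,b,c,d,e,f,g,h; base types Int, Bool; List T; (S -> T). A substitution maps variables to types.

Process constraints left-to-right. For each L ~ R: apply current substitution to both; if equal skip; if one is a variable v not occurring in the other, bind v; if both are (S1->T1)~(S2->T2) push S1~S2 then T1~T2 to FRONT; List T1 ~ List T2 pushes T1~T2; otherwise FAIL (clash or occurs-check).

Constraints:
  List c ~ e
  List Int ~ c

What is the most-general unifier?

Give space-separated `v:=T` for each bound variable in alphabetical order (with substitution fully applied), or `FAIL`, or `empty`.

step 1: unify List c ~ e  [subst: {-} | 1 pending]
  bind e := List c
step 2: unify List Int ~ c  [subst: {e:=List c} | 0 pending]
  bind c := List Int

Answer: c:=List Int e:=List List Int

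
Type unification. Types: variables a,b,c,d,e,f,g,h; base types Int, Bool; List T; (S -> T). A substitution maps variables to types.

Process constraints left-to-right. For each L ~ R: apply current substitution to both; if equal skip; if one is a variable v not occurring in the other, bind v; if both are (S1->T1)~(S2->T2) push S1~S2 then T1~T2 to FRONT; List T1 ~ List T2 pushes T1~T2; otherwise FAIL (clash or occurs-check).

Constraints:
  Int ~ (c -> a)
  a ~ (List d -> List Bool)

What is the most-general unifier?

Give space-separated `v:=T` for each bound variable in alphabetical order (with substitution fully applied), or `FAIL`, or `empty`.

step 1: unify Int ~ (c -> a)  [subst: {-} | 1 pending]
  clash: Int vs (c -> a)

Answer: FAIL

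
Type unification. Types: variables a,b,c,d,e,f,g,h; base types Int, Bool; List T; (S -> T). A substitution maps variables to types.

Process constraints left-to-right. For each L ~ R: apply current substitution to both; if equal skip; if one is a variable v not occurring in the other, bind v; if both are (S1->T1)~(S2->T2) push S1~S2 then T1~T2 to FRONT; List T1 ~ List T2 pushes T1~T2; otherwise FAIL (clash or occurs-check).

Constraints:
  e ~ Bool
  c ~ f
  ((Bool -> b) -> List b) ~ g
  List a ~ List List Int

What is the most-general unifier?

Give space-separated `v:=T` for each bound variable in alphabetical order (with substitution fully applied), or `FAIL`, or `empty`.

step 1: unify e ~ Bool  [subst: {-} | 3 pending]
  bind e := Bool
step 2: unify c ~ f  [subst: {e:=Bool} | 2 pending]
  bind c := f
step 3: unify ((Bool -> b) -> List b) ~ g  [subst: {e:=Bool, c:=f} | 1 pending]
  bind g := ((Bool -> b) -> List b)
step 4: unify List a ~ List List Int  [subst: {e:=Bool, c:=f, g:=((Bool -> b) -> List b)} | 0 pending]
  -> decompose List: push a~List Int
step 5: unify a ~ List Int  [subst: {e:=Bool, c:=f, g:=((Bool -> b) -> List b)} | 0 pending]
  bind a := List Int

Answer: a:=List Int c:=f e:=Bool g:=((Bool -> b) -> List b)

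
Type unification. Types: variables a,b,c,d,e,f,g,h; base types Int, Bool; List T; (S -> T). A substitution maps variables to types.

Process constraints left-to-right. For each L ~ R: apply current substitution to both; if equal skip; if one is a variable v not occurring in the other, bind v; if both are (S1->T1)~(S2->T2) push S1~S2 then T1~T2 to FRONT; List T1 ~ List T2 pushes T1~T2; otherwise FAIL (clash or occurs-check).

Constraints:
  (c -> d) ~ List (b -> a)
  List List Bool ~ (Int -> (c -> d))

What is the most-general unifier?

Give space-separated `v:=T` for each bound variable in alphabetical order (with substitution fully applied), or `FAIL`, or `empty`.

Answer: FAIL

Derivation:
step 1: unify (c -> d) ~ List (b -> a)  [subst: {-} | 1 pending]
  clash: (c -> d) vs List (b -> a)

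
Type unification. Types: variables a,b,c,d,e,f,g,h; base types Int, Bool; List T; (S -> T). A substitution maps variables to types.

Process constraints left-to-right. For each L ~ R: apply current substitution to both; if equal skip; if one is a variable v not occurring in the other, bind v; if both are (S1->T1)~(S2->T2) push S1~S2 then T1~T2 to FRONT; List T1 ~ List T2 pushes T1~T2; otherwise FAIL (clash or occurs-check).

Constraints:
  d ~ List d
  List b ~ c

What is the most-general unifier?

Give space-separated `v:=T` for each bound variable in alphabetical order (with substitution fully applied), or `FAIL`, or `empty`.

step 1: unify d ~ List d  [subst: {-} | 1 pending]
  occurs-check fail: d in List d

Answer: FAIL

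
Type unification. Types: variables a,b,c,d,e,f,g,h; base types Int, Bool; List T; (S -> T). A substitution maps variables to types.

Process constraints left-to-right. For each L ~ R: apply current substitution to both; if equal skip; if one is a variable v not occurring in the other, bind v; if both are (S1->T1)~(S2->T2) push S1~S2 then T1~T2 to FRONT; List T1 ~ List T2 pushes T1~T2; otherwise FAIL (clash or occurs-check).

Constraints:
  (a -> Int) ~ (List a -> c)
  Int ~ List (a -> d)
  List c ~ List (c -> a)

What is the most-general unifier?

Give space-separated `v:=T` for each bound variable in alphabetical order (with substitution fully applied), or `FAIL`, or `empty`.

step 1: unify (a -> Int) ~ (List a -> c)  [subst: {-} | 2 pending]
  -> decompose arrow: push a~List a, Int~c
step 2: unify a ~ List a  [subst: {-} | 3 pending]
  occurs-check fail: a in List a

Answer: FAIL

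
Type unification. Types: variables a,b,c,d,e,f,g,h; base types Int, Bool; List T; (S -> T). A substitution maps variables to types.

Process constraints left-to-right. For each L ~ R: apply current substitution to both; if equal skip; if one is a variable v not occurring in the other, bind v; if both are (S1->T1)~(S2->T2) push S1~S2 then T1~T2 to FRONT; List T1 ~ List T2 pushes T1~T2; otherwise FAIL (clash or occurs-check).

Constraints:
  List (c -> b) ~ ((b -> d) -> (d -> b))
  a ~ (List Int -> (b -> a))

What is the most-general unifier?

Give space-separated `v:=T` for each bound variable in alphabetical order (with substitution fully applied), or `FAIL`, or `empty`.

Answer: FAIL

Derivation:
step 1: unify List (c -> b) ~ ((b -> d) -> (d -> b))  [subst: {-} | 1 pending]
  clash: List (c -> b) vs ((b -> d) -> (d -> b))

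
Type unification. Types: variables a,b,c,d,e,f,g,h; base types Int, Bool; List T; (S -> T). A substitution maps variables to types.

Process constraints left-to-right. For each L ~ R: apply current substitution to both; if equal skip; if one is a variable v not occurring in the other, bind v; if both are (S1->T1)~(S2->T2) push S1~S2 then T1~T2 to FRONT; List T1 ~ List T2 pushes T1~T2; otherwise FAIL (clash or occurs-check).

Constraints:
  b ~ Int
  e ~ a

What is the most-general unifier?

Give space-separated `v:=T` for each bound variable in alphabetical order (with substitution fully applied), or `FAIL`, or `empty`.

Answer: b:=Int e:=a

Derivation:
step 1: unify b ~ Int  [subst: {-} | 1 pending]
  bind b := Int
step 2: unify e ~ a  [subst: {b:=Int} | 0 pending]
  bind e := a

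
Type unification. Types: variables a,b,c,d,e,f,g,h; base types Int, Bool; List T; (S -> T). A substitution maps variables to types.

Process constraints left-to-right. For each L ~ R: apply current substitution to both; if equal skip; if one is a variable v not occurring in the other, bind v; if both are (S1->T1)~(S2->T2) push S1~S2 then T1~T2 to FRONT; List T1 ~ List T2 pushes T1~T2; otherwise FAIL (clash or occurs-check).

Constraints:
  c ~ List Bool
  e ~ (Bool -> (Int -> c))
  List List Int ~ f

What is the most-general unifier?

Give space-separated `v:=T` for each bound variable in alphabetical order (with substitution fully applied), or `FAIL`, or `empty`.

Answer: c:=List Bool e:=(Bool -> (Int -> List Bool)) f:=List List Int

Derivation:
step 1: unify c ~ List Bool  [subst: {-} | 2 pending]
  bind c := List Bool
step 2: unify e ~ (Bool -> (Int -> List Bool))  [subst: {c:=List Bool} | 1 pending]
  bind e := (Bool -> (Int -> List Bool))
step 3: unify List List Int ~ f  [subst: {c:=List Bool, e:=(Bool -> (Int -> List Bool))} | 0 pending]
  bind f := List List Int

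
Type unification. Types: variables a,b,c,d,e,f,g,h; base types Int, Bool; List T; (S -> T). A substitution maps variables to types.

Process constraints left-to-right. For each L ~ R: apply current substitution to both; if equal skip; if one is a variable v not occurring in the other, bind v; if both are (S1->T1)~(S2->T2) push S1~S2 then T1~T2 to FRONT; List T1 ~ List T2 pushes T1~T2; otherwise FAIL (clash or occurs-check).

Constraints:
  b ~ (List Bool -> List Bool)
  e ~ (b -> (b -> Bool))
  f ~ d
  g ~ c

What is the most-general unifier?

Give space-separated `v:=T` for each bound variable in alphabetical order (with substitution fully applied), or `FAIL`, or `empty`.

Answer: b:=(List Bool -> List Bool) e:=((List Bool -> List Bool) -> ((List Bool -> List Bool) -> Bool)) f:=d g:=c

Derivation:
step 1: unify b ~ (List Bool -> List Bool)  [subst: {-} | 3 pending]
  bind b := (List Bool -> List Bool)
step 2: unify e ~ ((List Bool -> List Bool) -> ((List Bool -> List Bool) -> Bool))  [subst: {b:=(List Bool -> List Bool)} | 2 pending]
  bind e := ((List Bool -> List Bool) -> ((List Bool -> List Bool) -> Bool))
step 3: unify f ~ d  [subst: {b:=(List Bool -> List Bool), e:=((List Bool -> List Bool) -> ((List Bool -> List Bool) -> Bool))} | 1 pending]
  bind f := d
step 4: unify g ~ c  [subst: {b:=(List Bool -> List Bool), e:=((List Bool -> List Bool) -> ((List Bool -> List Bool) -> Bool)), f:=d} | 0 pending]
  bind g := c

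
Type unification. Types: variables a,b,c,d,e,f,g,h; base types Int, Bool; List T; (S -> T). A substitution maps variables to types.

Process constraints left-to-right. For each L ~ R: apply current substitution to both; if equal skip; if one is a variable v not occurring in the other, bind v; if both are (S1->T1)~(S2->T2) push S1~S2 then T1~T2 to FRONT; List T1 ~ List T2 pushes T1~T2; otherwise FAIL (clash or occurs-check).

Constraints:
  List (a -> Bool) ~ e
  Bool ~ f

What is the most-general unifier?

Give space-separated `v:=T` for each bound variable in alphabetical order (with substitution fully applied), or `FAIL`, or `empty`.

step 1: unify List (a -> Bool) ~ e  [subst: {-} | 1 pending]
  bind e := List (a -> Bool)
step 2: unify Bool ~ f  [subst: {e:=List (a -> Bool)} | 0 pending]
  bind f := Bool

Answer: e:=List (a -> Bool) f:=Bool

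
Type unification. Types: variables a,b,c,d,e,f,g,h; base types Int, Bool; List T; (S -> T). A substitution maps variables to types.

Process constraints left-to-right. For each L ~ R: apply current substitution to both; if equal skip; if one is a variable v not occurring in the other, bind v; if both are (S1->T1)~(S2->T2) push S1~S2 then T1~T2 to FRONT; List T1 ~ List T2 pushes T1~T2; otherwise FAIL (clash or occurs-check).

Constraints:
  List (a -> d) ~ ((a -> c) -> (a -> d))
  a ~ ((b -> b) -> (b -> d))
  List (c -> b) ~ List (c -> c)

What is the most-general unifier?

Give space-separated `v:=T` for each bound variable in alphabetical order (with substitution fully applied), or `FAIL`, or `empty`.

Answer: FAIL

Derivation:
step 1: unify List (a -> d) ~ ((a -> c) -> (a -> d))  [subst: {-} | 2 pending]
  clash: List (a -> d) vs ((a -> c) -> (a -> d))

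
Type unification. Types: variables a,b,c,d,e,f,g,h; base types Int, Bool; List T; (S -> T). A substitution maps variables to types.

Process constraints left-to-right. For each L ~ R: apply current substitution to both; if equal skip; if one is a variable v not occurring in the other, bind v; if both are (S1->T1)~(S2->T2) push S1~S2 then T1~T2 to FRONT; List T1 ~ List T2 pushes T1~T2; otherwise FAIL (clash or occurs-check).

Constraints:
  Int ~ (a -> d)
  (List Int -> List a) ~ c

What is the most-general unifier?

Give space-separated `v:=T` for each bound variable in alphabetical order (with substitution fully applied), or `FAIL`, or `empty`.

Answer: FAIL

Derivation:
step 1: unify Int ~ (a -> d)  [subst: {-} | 1 pending]
  clash: Int vs (a -> d)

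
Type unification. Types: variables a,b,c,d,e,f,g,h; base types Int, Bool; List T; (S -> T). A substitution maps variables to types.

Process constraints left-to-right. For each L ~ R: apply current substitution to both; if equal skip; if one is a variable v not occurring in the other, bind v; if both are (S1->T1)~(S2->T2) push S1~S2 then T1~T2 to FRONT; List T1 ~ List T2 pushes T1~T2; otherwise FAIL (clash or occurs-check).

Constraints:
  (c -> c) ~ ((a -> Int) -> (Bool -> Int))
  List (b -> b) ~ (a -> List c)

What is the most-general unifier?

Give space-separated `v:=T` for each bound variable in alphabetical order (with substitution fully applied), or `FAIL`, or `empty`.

step 1: unify (c -> c) ~ ((a -> Int) -> (Bool -> Int))  [subst: {-} | 1 pending]
  -> decompose arrow: push c~(a -> Int), c~(Bool -> Int)
step 2: unify c ~ (a -> Int)  [subst: {-} | 2 pending]
  bind c := (a -> Int)
step 3: unify (a -> Int) ~ (Bool -> Int)  [subst: {c:=(a -> Int)} | 1 pending]
  -> decompose arrow: push a~Bool, Int~Int
step 4: unify a ~ Bool  [subst: {c:=(a -> Int)} | 2 pending]
  bind a := Bool
step 5: unify Int ~ Int  [subst: {c:=(a -> Int), a:=Bool} | 1 pending]
  -> identical, skip
step 6: unify List (b -> b) ~ (Bool -> List (Bool -> Int))  [subst: {c:=(a -> Int), a:=Bool} | 0 pending]
  clash: List (b -> b) vs (Bool -> List (Bool -> Int))

Answer: FAIL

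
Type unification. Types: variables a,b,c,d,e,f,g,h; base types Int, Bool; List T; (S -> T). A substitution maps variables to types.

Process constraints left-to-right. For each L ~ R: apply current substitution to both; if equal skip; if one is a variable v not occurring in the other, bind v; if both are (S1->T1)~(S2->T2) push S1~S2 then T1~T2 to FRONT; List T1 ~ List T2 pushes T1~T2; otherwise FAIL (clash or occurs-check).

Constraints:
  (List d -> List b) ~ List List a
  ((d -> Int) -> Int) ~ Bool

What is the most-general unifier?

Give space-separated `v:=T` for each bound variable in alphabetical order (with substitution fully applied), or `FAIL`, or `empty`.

Answer: FAIL

Derivation:
step 1: unify (List d -> List b) ~ List List a  [subst: {-} | 1 pending]
  clash: (List d -> List b) vs List List a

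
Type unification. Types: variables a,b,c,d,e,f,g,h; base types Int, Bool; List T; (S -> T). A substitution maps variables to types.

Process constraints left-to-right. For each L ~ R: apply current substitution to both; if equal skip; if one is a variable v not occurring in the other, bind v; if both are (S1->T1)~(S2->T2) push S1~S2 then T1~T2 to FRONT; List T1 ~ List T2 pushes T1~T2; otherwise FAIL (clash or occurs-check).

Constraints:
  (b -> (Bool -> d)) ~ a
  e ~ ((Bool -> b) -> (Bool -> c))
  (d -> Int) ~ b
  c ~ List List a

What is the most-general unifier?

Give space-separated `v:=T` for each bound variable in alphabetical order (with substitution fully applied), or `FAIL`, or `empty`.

step 1: unify (b -> (Bool -> d)) ~ a  [subst: {-} | 3 pending]
  bind a := (b -> (Bool -> d))
step 2: unify e ~ ((Bool -> b) -> (Bool -> c))  [subst: {a:=(b -> (Bool -> d))} | 2 pending]
  bind e := ((Bool -> b) -> (Bool -> c))
step 3: unify (d -> Int) ~ b  [subst: {a:=(b -> (Bool -> d)), e:=((Bool -> b) -> (Bool -> c))} | 1 pending]
  bind b := (d -> Int)
step 4: unify c ~ List List ((d -> Int) -> (Bool -> d))  [subst: {a:=(b -> (Bool -> d)), e:=((Bool -> b) -> (Bool -> c)), b:=(d -> Int)} | 0 pending]
  bind c := List List ((d -> Int) -> (Bool -> d))

Answer: a:=((d -> Int) -> (Bool -> d)) b:=(d -> Int) c:=List List ((d -> Int) -> (Bool -> d)) e:=((Bool -> (d -> Int)) -> (Bool -> List List ((d -> Int) -> (Bool -> d))))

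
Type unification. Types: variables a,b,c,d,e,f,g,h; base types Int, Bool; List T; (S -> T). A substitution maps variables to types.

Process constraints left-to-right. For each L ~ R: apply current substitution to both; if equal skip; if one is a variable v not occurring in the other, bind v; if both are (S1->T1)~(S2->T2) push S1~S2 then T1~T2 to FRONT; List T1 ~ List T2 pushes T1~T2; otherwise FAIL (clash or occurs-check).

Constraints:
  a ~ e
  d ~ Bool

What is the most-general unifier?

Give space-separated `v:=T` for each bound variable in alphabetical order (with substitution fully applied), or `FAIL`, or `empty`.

Answer: a:=e d:=Bool

Derivation:
step 1: unify a ~ e  [subst: {-} | 1 pending]
  bind a := e
step 2: unify d ~ Bool  [subst: {a:=e} | 0 pending]
  bind d := Bool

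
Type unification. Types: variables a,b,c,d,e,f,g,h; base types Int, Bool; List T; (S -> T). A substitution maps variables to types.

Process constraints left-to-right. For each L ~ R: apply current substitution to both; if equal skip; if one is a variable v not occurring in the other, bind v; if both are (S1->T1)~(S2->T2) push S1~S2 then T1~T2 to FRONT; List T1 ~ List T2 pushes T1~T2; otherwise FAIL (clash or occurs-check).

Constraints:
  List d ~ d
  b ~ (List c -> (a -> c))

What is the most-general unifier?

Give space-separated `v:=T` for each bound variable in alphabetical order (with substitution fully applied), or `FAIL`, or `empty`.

step 1: unify List d ~ d  [subst: {-} | 1 pending]
  occurs-check fail

Answer: FAIL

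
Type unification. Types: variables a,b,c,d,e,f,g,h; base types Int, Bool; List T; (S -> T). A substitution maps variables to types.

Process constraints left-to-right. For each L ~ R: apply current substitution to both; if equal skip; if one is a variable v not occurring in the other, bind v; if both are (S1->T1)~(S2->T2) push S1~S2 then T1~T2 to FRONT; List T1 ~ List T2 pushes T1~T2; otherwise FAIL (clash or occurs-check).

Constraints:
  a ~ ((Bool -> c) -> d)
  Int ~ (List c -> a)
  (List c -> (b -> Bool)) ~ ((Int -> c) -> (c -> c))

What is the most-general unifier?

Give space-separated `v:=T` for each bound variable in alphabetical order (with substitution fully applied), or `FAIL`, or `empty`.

Answer: FAIL

Derivation:
step 1: unify a ~ ((Bool -> c) -> d)  [subst: {-} | 2 pending]
  bind a := ((Bool -> c) -> d)
step 2: unify Int ~ (List c -> ((Bool -> c) -> d))  [subst: {a:=((Bool -> c) -> d)} | 1 pending]
  clash: Int vs (List c -> ((Bool -> c) -> d))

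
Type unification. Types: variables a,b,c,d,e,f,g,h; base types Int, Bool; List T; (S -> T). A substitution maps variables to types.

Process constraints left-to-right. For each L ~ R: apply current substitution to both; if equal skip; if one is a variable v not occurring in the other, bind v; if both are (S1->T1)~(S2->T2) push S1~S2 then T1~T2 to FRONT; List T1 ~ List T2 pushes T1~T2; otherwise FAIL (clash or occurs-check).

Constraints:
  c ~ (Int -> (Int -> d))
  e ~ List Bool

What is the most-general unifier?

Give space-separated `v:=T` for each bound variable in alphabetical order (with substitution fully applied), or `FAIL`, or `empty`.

Answer: c:=(Int -> (Int -> d)) e:=List Bool

Derivation:
step 1: unify c ~ (Int -> (Int -> d))  [subst: {-} | 1 pending]
  bind c := (Int -> (Int -> d))
step 2: unify e ~ List Bool  [subst: {c:=(Int -> (Int -> d))} | 0 pending]
  bind e := List Bool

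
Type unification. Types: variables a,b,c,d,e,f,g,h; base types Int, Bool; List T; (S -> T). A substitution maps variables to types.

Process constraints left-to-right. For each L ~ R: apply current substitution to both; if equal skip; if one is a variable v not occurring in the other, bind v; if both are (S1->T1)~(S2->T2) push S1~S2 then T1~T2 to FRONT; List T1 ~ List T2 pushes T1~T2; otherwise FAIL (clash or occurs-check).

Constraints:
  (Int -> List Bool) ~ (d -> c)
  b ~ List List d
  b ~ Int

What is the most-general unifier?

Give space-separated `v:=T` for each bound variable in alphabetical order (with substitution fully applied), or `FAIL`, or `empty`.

Answer: FAIL

Derivation:
step 1: unify (Int -> List Bool) ~ (d -> c)  [subst: {-} | 2 pending]
  -> decompose arrow: push Int~d, List Bool~c
step 2: unify Int ~ d  [subst: {-} | 3 pending]
  bind d := Int
step 3: unify List Bool ~ c  [subst: {d:=Int} | 2 pending]
  bind c := List Bool
step 4: unify b ~ List List Int  [subst: {d:=Int, c:=List Bool} | 1 pending]
  bind b := List List Int
step 5: unify List List Int ~ Int  [subst: {d:=Int, c:=List Bool, b:=List List Int} | 0 pending]
  clash: List List Int vs Int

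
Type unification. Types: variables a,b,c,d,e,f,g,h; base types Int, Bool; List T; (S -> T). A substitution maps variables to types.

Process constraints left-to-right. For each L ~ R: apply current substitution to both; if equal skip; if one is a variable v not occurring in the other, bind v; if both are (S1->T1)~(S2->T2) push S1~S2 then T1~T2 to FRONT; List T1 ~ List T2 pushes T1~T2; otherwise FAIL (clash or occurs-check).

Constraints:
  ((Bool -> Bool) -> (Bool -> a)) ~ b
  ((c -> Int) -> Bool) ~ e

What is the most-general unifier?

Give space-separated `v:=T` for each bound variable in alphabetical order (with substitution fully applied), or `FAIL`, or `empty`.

Answer: b:=((Bool -> Bool) -> (Bool -> a)) e:=((c -> Int) -> Bool)

Derivation:
step 1: unify ((Bool -> Bool) -> (Bool -> a)) ~ b  [subst: {-} | 1 pending]
  bind b := ((Bool -> Bool) -> (Bool -> a))
step 2: unify ((c -> Int) -> Bool) ~ e  [subst: {b:=((Bool -> Bool) -> (Bool -> a))} | 0 pending]
  bind e := ((c -> Int) -> Bool)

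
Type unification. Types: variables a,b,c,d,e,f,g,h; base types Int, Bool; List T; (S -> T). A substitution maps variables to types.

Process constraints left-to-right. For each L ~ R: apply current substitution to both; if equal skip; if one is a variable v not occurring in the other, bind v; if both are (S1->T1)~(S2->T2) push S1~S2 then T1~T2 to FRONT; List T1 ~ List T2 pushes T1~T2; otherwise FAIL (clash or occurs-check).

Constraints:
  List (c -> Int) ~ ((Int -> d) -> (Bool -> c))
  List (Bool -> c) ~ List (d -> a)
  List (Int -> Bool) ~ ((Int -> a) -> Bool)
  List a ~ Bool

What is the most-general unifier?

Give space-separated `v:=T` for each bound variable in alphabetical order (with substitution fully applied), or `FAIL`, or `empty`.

step 1: unify List (c -> Int) ~ ((Int -> d) -> (Bool -> c))  [subst: {-} | 3 pending]
  clash: List (c -> Int) vs ((Int -> d) -> (Bool -> c))

Answer: FAIL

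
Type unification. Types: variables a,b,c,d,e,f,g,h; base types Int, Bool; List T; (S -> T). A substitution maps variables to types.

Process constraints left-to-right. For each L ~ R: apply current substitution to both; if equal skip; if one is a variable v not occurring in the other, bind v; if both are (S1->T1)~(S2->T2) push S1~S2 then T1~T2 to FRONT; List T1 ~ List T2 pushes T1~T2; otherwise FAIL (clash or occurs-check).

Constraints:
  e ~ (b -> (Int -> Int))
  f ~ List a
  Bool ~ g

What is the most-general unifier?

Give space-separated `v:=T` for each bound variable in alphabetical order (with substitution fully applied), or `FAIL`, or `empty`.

Answer: e:=(b -> (Int -> Int)) f:=List a g:=Bool

Derivation:
step 1: unify e ~ (b -> (Int -> Int))  [subst: {-} | 2 pending]
  bind e := (b -> (Int -> Int))
step 2: unify f ~ List a  [subst: {e:=(b -> (Int -> Int))} | 1 pending]
  bind f := List a
step 3: unify Bool ~ g  [subst: {e:=(b -> (Int -> Int)), f:=List a} | 0 pending]
  bind g := Bool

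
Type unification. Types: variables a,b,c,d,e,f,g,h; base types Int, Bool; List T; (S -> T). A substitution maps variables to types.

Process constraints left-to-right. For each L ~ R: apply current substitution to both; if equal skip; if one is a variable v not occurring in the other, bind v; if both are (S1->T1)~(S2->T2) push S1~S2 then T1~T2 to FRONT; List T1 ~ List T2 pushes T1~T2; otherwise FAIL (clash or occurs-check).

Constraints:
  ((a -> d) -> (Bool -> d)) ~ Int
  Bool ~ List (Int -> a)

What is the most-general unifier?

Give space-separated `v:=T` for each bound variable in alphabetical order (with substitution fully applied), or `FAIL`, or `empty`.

Answer: FAIL

Derivation:
step 1: unify ((a -> d) -> (Bool -> d)) ~ Int  [subst: {-} | 1 pending]
  clash: ((a -> d) -> (Bool -> d)) vs Int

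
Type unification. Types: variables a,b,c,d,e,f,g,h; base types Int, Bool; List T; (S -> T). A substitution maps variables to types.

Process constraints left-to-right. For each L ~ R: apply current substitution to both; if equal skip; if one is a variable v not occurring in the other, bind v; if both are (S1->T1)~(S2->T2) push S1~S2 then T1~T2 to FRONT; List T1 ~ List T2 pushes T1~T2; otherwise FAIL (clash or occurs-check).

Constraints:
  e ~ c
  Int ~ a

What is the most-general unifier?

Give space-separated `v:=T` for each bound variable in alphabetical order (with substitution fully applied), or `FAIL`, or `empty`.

step 1: unify e ~ c  [subst: {-} | 1 pending]
  bind e := c
step 2: unify Int ~ a  [subst: {e:=c} | 0 pending]
  bind a := Int

Answer: a:=Int e:=c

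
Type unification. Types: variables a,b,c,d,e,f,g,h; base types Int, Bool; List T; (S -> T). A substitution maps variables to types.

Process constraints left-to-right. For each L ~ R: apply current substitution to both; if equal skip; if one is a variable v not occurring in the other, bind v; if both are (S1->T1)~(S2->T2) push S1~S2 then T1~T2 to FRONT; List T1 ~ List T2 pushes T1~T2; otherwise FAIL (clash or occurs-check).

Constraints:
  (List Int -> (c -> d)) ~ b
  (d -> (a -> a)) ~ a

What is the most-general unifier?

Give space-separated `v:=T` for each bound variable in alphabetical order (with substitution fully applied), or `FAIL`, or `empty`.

Answer: FAIL

Derivation:
step 1: unify (List Int -> (c -> d)) ~ b  [subst: {-} | 1 pending]
  bind b := (List Int -> (c -> d))
step 2: unify (d -> (a -> a)) ~ a  [subst: {b:=(List Int -> (c -> d))} | 0 pending]
  occurs-check fail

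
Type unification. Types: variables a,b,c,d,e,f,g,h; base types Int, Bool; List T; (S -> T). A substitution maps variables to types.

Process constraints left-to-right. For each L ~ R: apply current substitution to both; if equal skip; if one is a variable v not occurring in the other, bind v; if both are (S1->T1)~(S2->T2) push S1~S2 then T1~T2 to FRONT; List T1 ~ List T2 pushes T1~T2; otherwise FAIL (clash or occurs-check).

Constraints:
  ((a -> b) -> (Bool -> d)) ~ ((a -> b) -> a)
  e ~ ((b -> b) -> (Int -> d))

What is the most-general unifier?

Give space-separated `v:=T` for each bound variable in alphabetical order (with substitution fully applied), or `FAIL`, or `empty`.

step 1: unify ((a -> b) -> (Bool -> d)) ~ ((a -> b) -> a)  [subst: {-} | 1 pending]
  -> decompose arrow: push (a -> b)~(a -> b), (Bool -> d)~a
step 2: unify (a -> b) ~ (a -> b)  [subst: {-} | 2 pending]
  -> identical, skip
step 3: unify (Bool -> d) ~ a  [subst: {-} | 1 pending]
  bind a := (Bool -> d)
step 4: unify e ~ ((b -> b) -> (Int -> d))  [subst: {a:=(Bool -> d)} | 0 pending]
  bind e := ((b -> b) -> (Int -> d))

Answer: a:=(Bool -> d) e:=((b -> b) -> (Int -> d))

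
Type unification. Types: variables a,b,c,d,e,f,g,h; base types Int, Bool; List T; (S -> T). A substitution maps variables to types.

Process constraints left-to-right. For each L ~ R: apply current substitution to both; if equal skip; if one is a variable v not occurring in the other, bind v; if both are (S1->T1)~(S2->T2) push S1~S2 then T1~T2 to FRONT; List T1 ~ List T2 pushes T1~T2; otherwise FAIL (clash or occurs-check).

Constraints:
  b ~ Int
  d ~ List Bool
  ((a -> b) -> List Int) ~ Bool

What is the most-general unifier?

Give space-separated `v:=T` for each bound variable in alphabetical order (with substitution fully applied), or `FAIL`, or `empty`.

Answer: FAIL

Derivation:
step 1: unify b ~ Int  [subst: {-} | 2 pending]
  bind b := Int
step 2: unify d ~ List Bool  [subst: {b:=Int} | 1 pending]
  bind d := List Bool
step 3: unify ((a -> Int) -> List Int) ~ Bool  [subst: {b:=Int, d:=List Bool} | 0 pending]
  clash: ((a -> Int) -> List Int) vs Bool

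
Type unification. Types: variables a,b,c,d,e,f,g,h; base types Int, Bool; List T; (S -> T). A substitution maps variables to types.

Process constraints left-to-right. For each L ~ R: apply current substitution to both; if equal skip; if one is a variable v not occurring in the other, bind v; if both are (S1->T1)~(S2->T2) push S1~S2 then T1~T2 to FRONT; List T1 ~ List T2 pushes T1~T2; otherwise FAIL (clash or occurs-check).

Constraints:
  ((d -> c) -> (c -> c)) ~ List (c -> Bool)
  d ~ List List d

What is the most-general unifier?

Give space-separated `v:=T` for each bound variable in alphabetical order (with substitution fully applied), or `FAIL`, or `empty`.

Answer: FAIL

Derivation:
step 1: unify ((d -> c) -> (c -> c)) ~ List (c -> Bool)  [subst: {-} | 1 pending]
  clash: ((d -> c) -> (c -> c)) vs List (c -> Bool)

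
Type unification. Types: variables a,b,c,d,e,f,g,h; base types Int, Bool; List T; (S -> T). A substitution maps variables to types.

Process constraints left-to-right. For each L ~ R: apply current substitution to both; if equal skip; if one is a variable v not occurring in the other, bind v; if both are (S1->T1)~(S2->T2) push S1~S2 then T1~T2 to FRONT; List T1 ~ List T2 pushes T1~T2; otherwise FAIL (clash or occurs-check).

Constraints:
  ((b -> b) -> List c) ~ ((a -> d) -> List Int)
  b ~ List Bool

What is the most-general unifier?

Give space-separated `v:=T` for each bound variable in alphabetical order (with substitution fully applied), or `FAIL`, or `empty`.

Answer: a:=List Bool b:=List Bool c:=Int d:=List Bool

Derivation:
step 1: unify ((b -> b) -> List c) ~ ((a -> d) -> List Int)  [subst: {-} | 1 pending]
  -> decompose arrow: push (b -> b)~(a -> d), List c~List Int
step 2: unify (b -> b) ~ (a -> d)  [subst: {-} | 2 pending]
  -> decompose arrow: push b~a, b~d
step 3: unify b ~ a  [subst: {-} | 3 pending]
  bind b := a
step 4: unify a ~ d  [subst: {b:=a} | 2 pending]
  bind a := d
step 5: unify List c ~ List Int  [subst: {b:=a, a:=d} | 1 pending]
  -> decompose List: push c~Int
step 6: unify c ~ Int  [subst: {b:=a, a:=d} | 1 pending]
  bind c := Int
step 7: unify d ~ List Bool  [subst: {b:=a, a:=d, c:=Int} | 0 pending]
  bind d := List Bool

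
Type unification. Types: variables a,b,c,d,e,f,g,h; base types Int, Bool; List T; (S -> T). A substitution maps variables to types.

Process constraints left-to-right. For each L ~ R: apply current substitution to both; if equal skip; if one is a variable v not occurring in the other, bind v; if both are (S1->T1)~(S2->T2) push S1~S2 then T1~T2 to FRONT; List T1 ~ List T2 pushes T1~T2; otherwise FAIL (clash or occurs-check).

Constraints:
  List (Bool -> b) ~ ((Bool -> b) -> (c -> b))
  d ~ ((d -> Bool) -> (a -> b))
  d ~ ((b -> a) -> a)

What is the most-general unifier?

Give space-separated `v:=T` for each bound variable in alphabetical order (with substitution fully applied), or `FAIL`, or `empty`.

Answer: FAIL

Derivation:
step 1: unify List (Bool -> b) ~ ((Bool -> b) -> (c -> b))  [subst: {-} | 2 pending]
  clash: List (Bool -> b) vs ((Bool -> b) -> (c -> b))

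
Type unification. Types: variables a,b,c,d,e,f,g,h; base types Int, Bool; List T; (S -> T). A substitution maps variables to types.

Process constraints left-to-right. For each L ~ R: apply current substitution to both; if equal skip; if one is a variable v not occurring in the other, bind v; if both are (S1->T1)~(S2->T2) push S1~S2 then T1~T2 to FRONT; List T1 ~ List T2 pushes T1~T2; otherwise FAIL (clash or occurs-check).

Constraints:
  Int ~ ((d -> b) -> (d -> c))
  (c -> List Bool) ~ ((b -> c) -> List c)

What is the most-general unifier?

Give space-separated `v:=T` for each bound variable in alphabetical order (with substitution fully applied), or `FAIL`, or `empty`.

step 1: unify Int ~ ((d -> b) -> (d -> c))  [subst: {-} | 1 pending]
  clash: Int vs ((d -> b) -> (d -> c))

Answer: FAIL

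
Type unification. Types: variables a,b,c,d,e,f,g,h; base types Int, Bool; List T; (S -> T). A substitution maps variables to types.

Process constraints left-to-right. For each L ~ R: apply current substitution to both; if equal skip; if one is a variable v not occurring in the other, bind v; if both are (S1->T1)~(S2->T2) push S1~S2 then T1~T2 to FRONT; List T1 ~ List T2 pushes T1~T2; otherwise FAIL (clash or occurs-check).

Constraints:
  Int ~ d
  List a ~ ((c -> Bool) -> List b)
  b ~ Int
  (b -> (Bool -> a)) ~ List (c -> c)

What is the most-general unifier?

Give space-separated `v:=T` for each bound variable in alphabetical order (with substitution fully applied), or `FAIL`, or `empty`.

Answer: FAIL

Derivation:
step 1: unify Int ~ d  [subst: {-} | 3 pending]
  bind d := Int
step 2: unify List a ~ ((c -> Bool) -> List b)  [subst: {d:=Int} | 2 pending]
  clash: List a vs ((c -> Bool) -> List b)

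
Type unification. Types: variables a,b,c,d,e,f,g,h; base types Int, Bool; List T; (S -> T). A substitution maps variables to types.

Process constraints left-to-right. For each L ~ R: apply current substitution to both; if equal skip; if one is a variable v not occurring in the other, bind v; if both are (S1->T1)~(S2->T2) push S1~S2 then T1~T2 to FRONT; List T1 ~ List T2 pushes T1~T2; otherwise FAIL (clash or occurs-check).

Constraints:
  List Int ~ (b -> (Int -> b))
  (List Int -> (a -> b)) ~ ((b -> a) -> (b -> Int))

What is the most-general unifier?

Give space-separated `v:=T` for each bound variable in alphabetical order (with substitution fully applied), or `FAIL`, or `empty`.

step 1: unify List Int ~ (b -> (Int -> b))  [subst: {-} | 1 pending]
  clash: List Int vs (b -> (Int -> b))

Answer: FAIL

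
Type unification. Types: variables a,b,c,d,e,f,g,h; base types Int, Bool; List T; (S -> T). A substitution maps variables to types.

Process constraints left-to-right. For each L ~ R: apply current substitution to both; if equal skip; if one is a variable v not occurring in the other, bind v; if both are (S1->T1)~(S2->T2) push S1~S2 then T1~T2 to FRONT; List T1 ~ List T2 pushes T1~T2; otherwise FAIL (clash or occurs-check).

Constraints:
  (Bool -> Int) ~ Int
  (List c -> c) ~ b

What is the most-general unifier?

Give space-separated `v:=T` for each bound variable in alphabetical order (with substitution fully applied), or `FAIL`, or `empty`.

Answer: FAIL

Derivation:
step 1: unify (Bool -> Int) ~ Int  [subst: {-} | 1 pending]
  clash: (Bool -> Int) vs Int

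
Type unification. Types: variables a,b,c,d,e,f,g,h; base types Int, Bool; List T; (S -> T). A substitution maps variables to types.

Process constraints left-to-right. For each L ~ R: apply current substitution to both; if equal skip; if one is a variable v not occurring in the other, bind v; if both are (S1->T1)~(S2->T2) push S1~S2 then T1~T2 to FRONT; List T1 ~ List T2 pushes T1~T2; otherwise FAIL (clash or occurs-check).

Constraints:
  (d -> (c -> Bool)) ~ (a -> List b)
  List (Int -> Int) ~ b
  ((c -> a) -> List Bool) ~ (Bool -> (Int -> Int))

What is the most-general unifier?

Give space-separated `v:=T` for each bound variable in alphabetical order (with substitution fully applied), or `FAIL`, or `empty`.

Answer: FAIL

Derivation:
step 1: unify (d -> (c -> Bool)) ~ (a -> List b)  [subst: {-} | 2 pending]
  -> decompose arrow: push d~a, (c -> Bool)~List b
step 2: unify d ~ a  [subst: {-} | 3 pending]
  bind d := a
step 3: unify (c -> Bool) ~ List b  [subst: {d:=a} | 2 pending]
  clash: (c -> Bool) vs List b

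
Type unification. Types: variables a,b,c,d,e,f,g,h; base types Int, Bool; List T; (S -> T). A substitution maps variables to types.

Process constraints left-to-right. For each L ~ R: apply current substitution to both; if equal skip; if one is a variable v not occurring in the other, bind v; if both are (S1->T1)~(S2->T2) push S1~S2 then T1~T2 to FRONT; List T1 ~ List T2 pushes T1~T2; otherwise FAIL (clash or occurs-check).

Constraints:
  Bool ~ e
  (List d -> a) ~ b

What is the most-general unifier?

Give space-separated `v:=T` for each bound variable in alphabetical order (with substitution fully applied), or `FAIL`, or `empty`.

Answer: b:=(List d -> a) e:=Bool

Derivation:
step 1: unify Bool ~ e  [subst: {-} | 1 pending]
  bind e := Bool
step 2: unify (List d -> a) ~ b  [subst: {e:=Bool} | 0 pending]
  bind b := (List d -> a)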